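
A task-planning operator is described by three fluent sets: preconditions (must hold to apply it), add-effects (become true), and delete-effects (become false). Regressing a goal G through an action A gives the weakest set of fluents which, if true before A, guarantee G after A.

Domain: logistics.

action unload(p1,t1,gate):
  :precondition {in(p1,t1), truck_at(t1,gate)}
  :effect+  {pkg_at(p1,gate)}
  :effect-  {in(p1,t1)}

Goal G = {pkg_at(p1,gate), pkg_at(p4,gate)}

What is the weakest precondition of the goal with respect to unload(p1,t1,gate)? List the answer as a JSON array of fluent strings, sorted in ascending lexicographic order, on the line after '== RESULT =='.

Regress:
  G ∩ del = {}  (empty — regression defined)
  G \ add = {pkg_at(p1,gate), pkg_at(p4,gate)} \ {pkg_at(p1,gate)} = {pkg_at(p4,gate)}
  ∪ pre   = {pkg_at(p4,gate)} ∪ {in(p1,t1), truck_at(t1,gate)}
          = {in(p1,t1), pkg_at(p4,gate), truck_at(t1,gate)}

== RESULT ==
["in(p1,t1)", "pkg_at(p4,gate)", "truck_at(t1,gate)"]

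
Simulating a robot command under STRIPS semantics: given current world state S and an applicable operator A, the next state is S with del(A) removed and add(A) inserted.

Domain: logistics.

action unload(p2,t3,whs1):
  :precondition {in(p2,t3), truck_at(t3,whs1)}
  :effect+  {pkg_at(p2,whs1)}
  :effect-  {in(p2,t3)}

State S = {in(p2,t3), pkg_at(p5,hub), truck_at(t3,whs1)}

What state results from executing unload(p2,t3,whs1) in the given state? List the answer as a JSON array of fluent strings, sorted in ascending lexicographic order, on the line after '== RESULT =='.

Compute (S \ del) ∪ add:
  pre ⊆ S: {in(p2,t3), truck_at(t3,whs1)} ⊆ S  — applicable
  S \ del = {pkg_at(p5,hub), truck_at(t3,whs1)}
  ∪ add   = {pkg_at(p2,whs1), pkg_at(p5,hub), truck_at(t3,whs1)}

== RESULT ==
["pkg_at(p2,whs1)", "pkg_at(p5,hub)", "truck_at(t3,whs1)"]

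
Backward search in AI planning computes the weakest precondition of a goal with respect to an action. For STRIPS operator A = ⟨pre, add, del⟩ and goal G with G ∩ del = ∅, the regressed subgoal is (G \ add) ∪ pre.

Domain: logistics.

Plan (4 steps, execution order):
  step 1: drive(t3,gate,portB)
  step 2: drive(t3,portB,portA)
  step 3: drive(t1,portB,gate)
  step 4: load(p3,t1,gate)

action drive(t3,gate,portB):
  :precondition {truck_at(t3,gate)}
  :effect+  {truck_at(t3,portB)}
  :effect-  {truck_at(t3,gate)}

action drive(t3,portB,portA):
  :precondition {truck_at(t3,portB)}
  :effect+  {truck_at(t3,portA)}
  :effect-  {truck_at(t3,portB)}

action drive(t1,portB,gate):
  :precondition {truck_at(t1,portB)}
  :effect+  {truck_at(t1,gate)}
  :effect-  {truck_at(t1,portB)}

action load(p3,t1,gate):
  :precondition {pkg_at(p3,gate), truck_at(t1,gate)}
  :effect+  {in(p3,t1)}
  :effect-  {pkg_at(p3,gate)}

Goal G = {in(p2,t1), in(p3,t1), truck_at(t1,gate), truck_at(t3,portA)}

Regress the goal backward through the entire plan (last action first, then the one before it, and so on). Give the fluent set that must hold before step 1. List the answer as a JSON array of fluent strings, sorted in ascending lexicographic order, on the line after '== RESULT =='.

Regress step by step:
  through step 4 (load(p3,t1,gate)): drop {in(p3,t1)}, keep {in(p2,t1), truck_at(t1,gate), truck_at(t3,portA)}, require {pkg_at(p3,gate), truck_at(t1,gate)}
    → {in(p2,t1), pkg_at(p3,gate), truck_at(t1,gate), truck_at(t3,portA)}
  through step 3 (drive(t1,portB,gate)): drop {truck_at(t1,gate)}, keep {in(p2,t1), pkg_at(p3,gate), truck_at(t3,portA)}, require {truck_at(t1,portB)}
    → {in(p2,t1), pkg_at(p3,gate), truck_at(t1,portB), truck_at(t3,portA)}
  through step 2 (drive(t3,portB,portA)): drop {truck_at(t3,portA)}, keep {in(p2,t1), pkg_at(p3,gate), truck_at(t1,portB)}, require {truck_at(t3,portB)}
    → {in(p2,t1), pkg_at(p3,gate), truck_at(t1,portB), truck_at(t3,portB)}
  through step 1 (drive(t3,gate,portB)): drop {truck_at(t3,portB)}, keep {in(p2,t1), pkg_at(p3,gate), truck_at(t1,portB)}, require {truck_at(t3,gate)}
    → {in(p2,t1), pkg_at(p3,gate), truck_at(t1,portB), truck_at(t3,gate)}

== RESULT ==
["in(p2,t1)", "pkg_at(p3,gate)", "truck_at(t1,portB)", "truck_at(t3,gate)"]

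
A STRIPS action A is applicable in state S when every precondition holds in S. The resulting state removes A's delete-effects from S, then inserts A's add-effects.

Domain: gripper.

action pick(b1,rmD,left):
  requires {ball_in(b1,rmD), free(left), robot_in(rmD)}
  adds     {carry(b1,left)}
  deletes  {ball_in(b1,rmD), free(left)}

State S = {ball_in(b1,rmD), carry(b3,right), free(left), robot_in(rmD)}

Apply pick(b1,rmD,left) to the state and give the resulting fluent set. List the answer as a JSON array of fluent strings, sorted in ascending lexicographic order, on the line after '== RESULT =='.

Compute (S \ del) ∪ add:
  pre ⊆ S: {ball_in(b1,rmD), free(left), robot_in(rmD)} ⊆ S  — applicable
  S \ del = {carry(b3,right), robot_in(rmD)}
  ∪ add   = {carry(b1,left), carry(b3,right), robot_in(rmD)}

== RESULT ==
["carry(b1,left)", "carry(b3,right)", "robot_in(rmD)"]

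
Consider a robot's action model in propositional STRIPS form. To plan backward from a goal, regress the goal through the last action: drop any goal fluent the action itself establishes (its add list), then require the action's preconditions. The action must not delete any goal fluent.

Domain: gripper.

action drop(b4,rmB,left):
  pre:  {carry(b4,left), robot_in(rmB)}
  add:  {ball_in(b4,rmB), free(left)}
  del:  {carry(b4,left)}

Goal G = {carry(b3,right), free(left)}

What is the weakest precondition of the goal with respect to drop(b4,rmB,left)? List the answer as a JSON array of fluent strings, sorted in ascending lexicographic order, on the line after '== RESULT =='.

Compute (G \ add) ∪ pre:
  G ∩ del = {}  (empty — regression defined)
  G \ add = {carry(b3,right), free(left)} \ {ball_in(b4,rmB), free(left)} = {carry(b3,right)}
  ∪ pre   = {carry(b3,right)} ∪ {carry(b4,left), robot_in(rmB)}
          = {carry(b3,right), carry(b4,left), robot_in(rmB)}

== RESULT ==
["carry(b3,right)", "carry(b4,left)", "robot_in(rmB)"]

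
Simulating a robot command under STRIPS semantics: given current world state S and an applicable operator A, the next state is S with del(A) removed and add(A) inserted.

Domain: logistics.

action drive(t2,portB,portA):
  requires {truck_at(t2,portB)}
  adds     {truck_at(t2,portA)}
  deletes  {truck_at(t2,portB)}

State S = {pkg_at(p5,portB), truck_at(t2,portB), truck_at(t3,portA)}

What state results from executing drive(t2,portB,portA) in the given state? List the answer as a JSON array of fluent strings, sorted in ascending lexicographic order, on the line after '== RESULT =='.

Compute (S \ del) ∪ add:
  pre ⊆ S: {truck_at(t2,portB)} ⊆ S  — applicable
  S \ del = {pkg_at(p5,portB), truck_at(t3,portA)}
  ∪ add   = {pkg_at(p5,portB), truck_at(t2,portA), truck_at(t3,portA)}

== RESULT ==
["pkg_at(p5,portB)", "truck_at(t2,portA)", "truck_at(t3,portA)"]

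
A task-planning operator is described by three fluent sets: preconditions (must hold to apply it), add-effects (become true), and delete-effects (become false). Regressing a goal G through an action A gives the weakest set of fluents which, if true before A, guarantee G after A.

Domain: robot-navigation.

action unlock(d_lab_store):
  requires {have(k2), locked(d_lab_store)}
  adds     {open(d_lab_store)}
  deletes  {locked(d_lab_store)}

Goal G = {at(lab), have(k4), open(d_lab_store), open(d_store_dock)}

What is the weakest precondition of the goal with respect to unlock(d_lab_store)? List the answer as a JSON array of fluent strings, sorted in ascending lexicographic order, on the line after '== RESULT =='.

Regress:
  G ∩ del = {}  (empty — regression defined)
  G \ add = {at(lab), have(k4), open(d_lab_store), open(d_store_dock)} \ {open(d_lab_store)} = {at(lab), have(k4), open(d_store_dock)}
  ∪ pre   = {at(lab), have(k4), open(d_store_dock)} ∪ {have(k2), locked(d_lab_store)}
          = {at(lab), have(k2), have(k4), locked(d_lab_store), open(d_store_dock)}

== RESULT ==
["at(lab)", "have(k2)", "have(k4)", "locked(d_lab_store)", "open(d_store_dock)"]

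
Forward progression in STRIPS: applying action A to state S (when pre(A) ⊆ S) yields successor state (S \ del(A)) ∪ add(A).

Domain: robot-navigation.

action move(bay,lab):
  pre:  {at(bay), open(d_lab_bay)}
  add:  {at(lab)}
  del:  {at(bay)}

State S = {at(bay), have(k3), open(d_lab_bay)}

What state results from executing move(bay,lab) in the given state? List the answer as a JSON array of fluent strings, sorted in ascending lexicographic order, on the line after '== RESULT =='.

Progress:
  pre ⊆ S: {at(bay), open(d_lab_bay)} ⊆ S  — applicable
  S \ del = {have(k3), open(d_lab_bay)}
  ∪ add   = {at(lab), have(k3), open(d_lab_bay)}

== RESULT ==
["at(lab)", "have(k3)", "open(d_lab_bay)"]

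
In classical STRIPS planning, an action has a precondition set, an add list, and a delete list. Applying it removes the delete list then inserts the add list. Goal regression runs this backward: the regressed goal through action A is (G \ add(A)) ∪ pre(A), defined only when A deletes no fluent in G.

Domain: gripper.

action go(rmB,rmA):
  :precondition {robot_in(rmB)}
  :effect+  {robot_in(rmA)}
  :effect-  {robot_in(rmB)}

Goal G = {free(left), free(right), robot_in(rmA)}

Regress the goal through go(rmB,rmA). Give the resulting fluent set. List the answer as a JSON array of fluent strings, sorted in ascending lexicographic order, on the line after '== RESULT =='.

Compute (G \ add) ∪ pre:
  G ∩ del = {}  (empty — regression defined)
  G \ add = {free(left), free(right), robot_in(rmA)} \ {robot_in(rmA)} = {free(left), free(right)}
  ∪ pre   = {free(left), free(right)} ∪ {robot_in(rmB)}
          = {free(left), free(right), robot_in(rmB)}

== RESULT ==
["free(left)", "free(right)", "robot_in(rmB)"]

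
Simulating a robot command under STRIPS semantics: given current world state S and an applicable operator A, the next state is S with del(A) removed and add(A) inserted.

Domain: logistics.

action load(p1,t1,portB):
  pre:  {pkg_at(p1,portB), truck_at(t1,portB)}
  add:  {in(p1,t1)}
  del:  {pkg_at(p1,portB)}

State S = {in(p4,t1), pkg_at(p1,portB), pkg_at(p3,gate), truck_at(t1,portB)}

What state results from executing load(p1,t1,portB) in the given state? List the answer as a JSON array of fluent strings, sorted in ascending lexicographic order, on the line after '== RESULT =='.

Compute (S \ del) ∪ add:
  pre ⊆ S: {pkg_at(p1,portB), truck_at(t1,portB)} ⊆ S  — applicable
  S \ del = {in(p4,t1), pkg_at(p3,gate), truck_at(t1,portB)}
  ∪ add   = {in(p1,t1), in(p4,t1), pkg_at(p3,gate), truck_at(t1,portB)}

== RESULT ==
["in(p1,t1)", "in(p4,t1)", "pkg_at(p3,gate)", "truck_at(t1,portB)"]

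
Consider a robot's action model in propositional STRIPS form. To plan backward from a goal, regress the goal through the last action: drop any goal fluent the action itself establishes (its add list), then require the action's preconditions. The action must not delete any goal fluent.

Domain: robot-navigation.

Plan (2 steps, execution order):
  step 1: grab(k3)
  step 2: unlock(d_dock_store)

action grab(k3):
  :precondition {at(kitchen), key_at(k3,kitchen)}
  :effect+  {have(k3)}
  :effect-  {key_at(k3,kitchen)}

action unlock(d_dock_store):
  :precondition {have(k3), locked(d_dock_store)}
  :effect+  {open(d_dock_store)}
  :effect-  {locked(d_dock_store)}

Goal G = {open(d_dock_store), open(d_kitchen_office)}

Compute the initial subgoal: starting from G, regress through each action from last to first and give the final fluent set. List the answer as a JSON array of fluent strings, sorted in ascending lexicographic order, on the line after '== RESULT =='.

Work backward from the goal:
  through step 2 (unlock(d_dock_store)): drop {open(d_dock_store)}, keep {open(d_kitchen_office)}, require {have(k3), locked(d_dock_store)}
    → {have(k3), locked(d_dock_store), open(d_kitchen_office)}
  through step 1 (grab(k3)): drop {have(k3)}, keep {locked(d_dock_store), open(d_kitchen_office)}, require {at(kitchen), key_at(k3,kitchen)}
    → {at(kitchen), key_at(k3,kitchen), locked(d_dock_store), open(d_kitchen_office)}

== RESULT ==
["at(kitchen)", "key_at(k3,kitchen)", "locked(d_dock_store)", "open(d_kitchen_office)"]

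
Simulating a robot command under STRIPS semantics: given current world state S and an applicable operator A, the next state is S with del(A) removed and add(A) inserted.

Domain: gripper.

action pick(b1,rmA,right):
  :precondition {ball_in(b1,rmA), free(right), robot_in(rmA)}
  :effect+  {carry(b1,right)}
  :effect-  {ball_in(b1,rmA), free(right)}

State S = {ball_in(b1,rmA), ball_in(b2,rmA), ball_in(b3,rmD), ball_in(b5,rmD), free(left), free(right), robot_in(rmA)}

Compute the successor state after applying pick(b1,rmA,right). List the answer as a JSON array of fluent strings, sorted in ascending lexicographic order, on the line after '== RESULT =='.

Compute (S \ del) ∪ add:
  pre ⊆ S: {ball_in(b1,rmA), free(right), robot_in(rmA)} ⊆ S  — applicable
  S \ del = {ball_in(b2,rmA), ball_in(b3,rmD), ball_in(b5,rmD), free(left), robot_in(rmA)}
  ∪ add   = {ball_in(b2,rmA), ball_in(b3,rmD), ball_in(b5,rmD), carry(b1,right), free(left), robot_in(rmA)}

== RESULT ==
["ball_in(b2,rmA)", "ball_in(b3,rmD)", "ball_in(b5,rmD)", "carry(b1,right)", "free(left)", "robot_in(rmA)"]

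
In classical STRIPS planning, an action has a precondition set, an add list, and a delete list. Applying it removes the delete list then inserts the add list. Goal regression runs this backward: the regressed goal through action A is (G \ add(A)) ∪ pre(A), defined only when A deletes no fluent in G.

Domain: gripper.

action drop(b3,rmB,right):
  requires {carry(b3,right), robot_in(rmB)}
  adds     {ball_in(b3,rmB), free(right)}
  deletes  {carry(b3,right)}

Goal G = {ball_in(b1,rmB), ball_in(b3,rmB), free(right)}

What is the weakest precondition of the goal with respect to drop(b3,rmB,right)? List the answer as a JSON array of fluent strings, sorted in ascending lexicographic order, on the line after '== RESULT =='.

Compute (G \ add) ∪ pre:
  G ∩ del = {}  (empty — regression defined)
  G \ add = {ball_in(b1,rmB), ball_in(b3,rmB), free(right)} \ {ball_in(b3,rmB), free(right)} = {ball_in(b1,rmB)}
  ∪ pre   = {ball_in(b1,rmB)} ∪ {carry(b3,right), robot_in(rmB)}
          = {ball_in(b1,rmB), carry(b3,right), robot_in(rmB)}

== RESULT ==
["ball_in(b1,rmB)", "carry(b3,right)", "robot_in(rmB)"]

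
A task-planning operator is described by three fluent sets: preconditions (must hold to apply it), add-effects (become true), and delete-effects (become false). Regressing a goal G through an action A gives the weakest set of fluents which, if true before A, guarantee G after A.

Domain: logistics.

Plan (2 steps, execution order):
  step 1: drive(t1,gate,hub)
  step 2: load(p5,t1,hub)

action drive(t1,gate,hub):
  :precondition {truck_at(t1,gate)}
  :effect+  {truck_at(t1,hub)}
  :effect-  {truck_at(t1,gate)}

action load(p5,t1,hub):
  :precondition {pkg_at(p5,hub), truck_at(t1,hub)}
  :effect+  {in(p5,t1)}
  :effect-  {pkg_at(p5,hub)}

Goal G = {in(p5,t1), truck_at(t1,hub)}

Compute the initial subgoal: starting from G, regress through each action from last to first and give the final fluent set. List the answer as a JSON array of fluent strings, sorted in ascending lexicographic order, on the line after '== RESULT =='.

Work backward from the goal:
  through step 2 (load(p5,t1,hub)): drop {in(p5,t1)}, keep {truck_at(t1,hub)}, require {pkg_at(p5,hub), truck_at(t1,hub)}
    → {pkg_at(p5,hub), truck_at(t1,hub)}
  through step 1 (drive(t1,gate,hub)): drop {truck_at(t1,hub)}, keep {pkg_at(p5,hub)}, require {truck_at(t1,gate)}
    → {pkg_at(p5,hub), truck_at(t1,gate)}

== RESULT ==
["pkg_at(p5,hub)", "truck_at(t1,gate)"]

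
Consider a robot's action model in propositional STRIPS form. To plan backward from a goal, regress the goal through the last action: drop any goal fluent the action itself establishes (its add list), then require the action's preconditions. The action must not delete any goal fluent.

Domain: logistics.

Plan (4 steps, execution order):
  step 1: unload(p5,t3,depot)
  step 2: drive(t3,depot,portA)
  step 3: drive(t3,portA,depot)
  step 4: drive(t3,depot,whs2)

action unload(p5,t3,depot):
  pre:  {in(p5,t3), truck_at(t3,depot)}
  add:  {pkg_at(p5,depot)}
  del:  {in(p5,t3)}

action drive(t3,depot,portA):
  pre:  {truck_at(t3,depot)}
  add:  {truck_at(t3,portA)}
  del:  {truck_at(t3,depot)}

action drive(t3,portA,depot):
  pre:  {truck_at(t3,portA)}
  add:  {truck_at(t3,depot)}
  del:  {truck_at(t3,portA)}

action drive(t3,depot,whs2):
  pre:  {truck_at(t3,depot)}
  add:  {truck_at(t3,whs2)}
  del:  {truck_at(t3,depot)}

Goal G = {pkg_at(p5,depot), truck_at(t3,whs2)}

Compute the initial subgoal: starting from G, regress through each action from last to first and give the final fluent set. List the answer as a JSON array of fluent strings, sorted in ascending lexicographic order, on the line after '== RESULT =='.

Work backward from the goal:
  through step 4 (drive(t3,depot,whs2)): drop {truck_at(t3,whs2)}, keep {pkg_at(p5,depot)}, require {truck_at(t3,depot)}
    → {pkg_at(p5,depot), truck_at(t3,depot)}
  through step 3 (drive(t3,portA,depot)): drop {truck_at(t3,depot)}, keep {pkg_at(p5,depot)}, require {truck_at(t3,portA)}
    → {pkg_at(p5,depot), truck_at(t3,portA)}
  through step 2 (drive(t3,depot,portA)): drop {truck_at(t3,portA)}, keep {pkg_at(p5,depot)}, require {truck_at(t3,depot)}
    → {pkg_at(p5,depot), truck_at(t3,depot)}
  through step 1 (unload(p5,t3,depot)): drop {pkg_at(p5,depot)}, keep {truck_at(t3,depot)}, require {in(p5,t3), truck_at(t3,depot)}
    → {in(p5,t3), truck_at(t3,depot)}

== RESULT ==
["in(p5,t3)", "truck_at(t3,depot)"]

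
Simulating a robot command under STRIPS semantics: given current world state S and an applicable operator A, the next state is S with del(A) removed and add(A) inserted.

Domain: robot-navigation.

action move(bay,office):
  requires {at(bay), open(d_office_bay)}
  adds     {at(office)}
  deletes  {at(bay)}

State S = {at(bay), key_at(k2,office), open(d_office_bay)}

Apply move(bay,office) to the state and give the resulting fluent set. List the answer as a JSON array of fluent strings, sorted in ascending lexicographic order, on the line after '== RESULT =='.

Compute (S \ del) ∪ add:
  pre ⊆ S: {at(bay), open(d_office_bay)} ⊆ S  — applicable
  S \ del = {key_at(k2,office), open(d_office_bay)}
  ∪ add   = {at(office), key_at(k2,office), open(d_office_bay)}

== RESULT ==
["at(office)", "key_at(k2,office)", "open(d_office_bay)"]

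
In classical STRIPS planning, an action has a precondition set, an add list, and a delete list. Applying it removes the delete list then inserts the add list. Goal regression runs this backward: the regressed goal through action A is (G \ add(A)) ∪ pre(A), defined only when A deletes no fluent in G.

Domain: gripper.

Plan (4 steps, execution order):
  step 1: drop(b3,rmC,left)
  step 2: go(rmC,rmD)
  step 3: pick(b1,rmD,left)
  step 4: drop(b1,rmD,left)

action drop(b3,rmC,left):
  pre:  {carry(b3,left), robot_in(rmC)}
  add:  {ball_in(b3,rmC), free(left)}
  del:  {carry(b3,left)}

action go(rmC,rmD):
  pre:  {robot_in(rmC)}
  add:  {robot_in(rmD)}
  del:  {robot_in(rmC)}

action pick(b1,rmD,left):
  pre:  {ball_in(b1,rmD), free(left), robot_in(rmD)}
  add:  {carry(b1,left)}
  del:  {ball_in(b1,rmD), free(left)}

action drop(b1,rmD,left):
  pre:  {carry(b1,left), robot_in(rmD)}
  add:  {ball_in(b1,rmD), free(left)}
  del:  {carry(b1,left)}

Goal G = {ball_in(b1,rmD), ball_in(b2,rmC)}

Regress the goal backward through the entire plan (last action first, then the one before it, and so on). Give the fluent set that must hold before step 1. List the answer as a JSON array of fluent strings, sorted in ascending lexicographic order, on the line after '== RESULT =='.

Regress step by step:
  through step 4 (drop(b1,rmD,left)): drop {ball_in(b1,rmD)}, keep {ball_in(b2,rmC)}, require {carry(b1,left), robot_in(rmD)}
    → {ball_in(b2,rmC), carry(b1,left), robot_in(rmD)}
  through step 3 (pick(b1,rmD,left)): drop {carry(b1,left)}, keep {ball_in(b2,rmC), robot_in(rmD)}, require {ball_in(b1,rmD), free(left), robot_in(rmD)}
    → {ball_in(b1,rmD), ball_in(b2,rmC), free(left), robot_in(rmD)}
  through step 2 (go(rmC,rmD)): drop {robot_in(rmD)}, keep {ball_in(b1,rmD), ball_in(b2,rmC), free(left)}, require {robot_in(rmC)}
    → {ball_in(b1,rmD), ball_in(b2,rmC), free(left), robot_in(rmC)}
  through step 1 (drop(b3,rmC,left)): drop {free(left)}, keep {ball_in(b1,rmD), ball_in(b2,rmC), robot_in(rmC)}, require {carry(b3,left), robot_in(rmC)}
    → {ball_in(b1,rmD), ball_in(b2,rmC), carry(b3,left), robot_in(rmC)}

== RESULT ==
["ball_in(b1,rmD)", "ball_in(b2,rmC)", "carry(b3,left)", "robot_in(rmC)"]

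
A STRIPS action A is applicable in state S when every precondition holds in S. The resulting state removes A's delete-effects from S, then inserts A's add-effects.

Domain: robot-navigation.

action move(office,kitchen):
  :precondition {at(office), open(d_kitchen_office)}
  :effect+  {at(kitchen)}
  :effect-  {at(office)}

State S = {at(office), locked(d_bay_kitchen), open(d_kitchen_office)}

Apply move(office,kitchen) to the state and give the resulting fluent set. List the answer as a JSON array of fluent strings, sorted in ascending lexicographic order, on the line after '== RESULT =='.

Compute (S \ del) ∪ add:
  pre ⊆ S: {at(office), open(d_kitchen_office)} ⊆ S  — applicable
  S \ del = {locked(d_bay_kitchen), open(d_kitchen_office)}
  ∪ add   = {at(kitchen), locked(d_bay_kitchen), open(d_kitchen_office)}

== RESULT ==
["at(kitchen)", "locked(d_bay_kitchen)", "open(d_kitchen_office)"]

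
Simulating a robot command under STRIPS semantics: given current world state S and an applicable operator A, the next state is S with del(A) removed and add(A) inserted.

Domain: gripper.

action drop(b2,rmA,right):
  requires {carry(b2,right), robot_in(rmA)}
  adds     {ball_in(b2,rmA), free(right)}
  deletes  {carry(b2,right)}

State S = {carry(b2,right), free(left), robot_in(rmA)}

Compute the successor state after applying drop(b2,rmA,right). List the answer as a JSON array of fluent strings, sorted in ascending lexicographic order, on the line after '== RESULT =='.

Progress:
  pre ⊆ S: {carry(b2,right), robot_in(rmA)} ⊆ S  — applicable
  S \ del = {free(left), robot_in(rmA)}
  ∪ add   = {ball_in(b2,rmA), free(left), free(right), robot_in(rmA)}

== RESULT ==
["ball_in(b2,rmA)", "free(left)", "free(right)", "robot_in(rmA)"]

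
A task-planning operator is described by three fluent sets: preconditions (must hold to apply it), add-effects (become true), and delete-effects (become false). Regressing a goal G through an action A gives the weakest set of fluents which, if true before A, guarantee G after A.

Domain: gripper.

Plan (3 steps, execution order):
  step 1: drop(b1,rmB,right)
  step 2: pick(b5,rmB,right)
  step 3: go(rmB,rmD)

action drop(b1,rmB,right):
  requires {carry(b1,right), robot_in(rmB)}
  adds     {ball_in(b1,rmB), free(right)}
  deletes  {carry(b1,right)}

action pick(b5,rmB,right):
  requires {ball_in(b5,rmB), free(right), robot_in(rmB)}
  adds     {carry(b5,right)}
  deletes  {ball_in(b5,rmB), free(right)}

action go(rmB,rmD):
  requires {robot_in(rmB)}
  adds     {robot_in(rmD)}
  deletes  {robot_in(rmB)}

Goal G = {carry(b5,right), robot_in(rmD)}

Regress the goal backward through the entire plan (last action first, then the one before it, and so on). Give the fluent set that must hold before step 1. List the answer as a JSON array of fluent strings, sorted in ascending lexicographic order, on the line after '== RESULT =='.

Regress step by step:
  through step 3 (go(rmB,rmD)): drop {robot_in(rmD)}, keep {carry(b5,right)}, require {robot_in(rmB)}
    → {carry(b5,right), robot_in(rmB)}
  through step 2 (pick(b5,rmB,right)): drop {carry(b5,right)}, keep {robot_in(rmB)}, require {ball_in(b5,rmB), free(right), robot_in(rmB)}
    → {ball_in(b5,rmB), free(right), robot_in(rmB)}
  through step 1 (drop(b1,rmB,right)): drop {free(right)}, keep {ball_in(b5,rmB), robot_in(rmB)}, require {carry(b1,right), robot_in(rmB)}
    → {ball_in(b5,rmB), carry(b1,right), robot_in(rmB)}

== RESULT ==
["ball_in(b5,rmB)", "carry(b1,right)", "robot_in(rmB)"]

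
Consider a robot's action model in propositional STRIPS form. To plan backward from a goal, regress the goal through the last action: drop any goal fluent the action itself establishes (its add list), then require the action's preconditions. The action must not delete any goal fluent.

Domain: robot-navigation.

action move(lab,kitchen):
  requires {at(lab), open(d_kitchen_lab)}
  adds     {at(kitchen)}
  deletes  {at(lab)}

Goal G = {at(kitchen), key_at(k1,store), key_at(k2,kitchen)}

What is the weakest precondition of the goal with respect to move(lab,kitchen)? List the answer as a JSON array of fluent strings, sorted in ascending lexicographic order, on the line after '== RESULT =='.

Regress:
  G ∩ del = {}  (empty — regression defined)
  G \ add = {at(kitchen), key_at(k1,store), key_at(k2,kitchen)} \ {at(kitchen)} = {key_at(k1,store), key_at(k2,kitchen)}
  ∪ pre   = {key_at(k1,store), key_at(k2,kitchen)} ∪ {at(lab), open(d_kitchen_lab)}
          = {at(lab), key_at(k1,store), key_at(k2,kitchen), open(d_kitchen_lab)}

== RESULT ==
["at(lab)", "key_at(k1,store)", "key_at(k2,kitchen)", "open(d_kitchen_lab)"]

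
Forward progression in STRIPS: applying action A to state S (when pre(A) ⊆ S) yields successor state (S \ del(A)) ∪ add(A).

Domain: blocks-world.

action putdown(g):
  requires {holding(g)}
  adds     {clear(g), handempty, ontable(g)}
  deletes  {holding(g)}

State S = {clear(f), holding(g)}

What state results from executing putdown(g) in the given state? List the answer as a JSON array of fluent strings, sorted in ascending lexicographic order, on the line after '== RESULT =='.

Progress:
  pre ⊆ S: {holding(g)} ⊆ S  — applicable
  S \ del = {clear(f)}
  ∪ add   = {clear(f), clear(g), handempty, ontable(g)}

== RESULT ==
["clear(f)", "clear(g)", "handempty", "ontable(g)"]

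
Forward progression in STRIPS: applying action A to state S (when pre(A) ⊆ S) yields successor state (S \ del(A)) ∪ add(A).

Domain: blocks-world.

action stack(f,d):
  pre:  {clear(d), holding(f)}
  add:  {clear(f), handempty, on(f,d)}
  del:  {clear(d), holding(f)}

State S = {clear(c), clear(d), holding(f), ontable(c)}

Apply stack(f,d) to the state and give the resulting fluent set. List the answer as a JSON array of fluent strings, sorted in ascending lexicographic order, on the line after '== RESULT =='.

Progress:
  pre ⊆ S: {clear(d), holding(f)} ⊆ S  — applicable
  S \ del = {clear(c), ontable(c)}
  ∪ add   = {clear(c), clear(f), handempty, on(f,d), ontable(c)}

== RESULT ==
["clear(c)", "clear(f)", "handempty", "on(f,d)", "ontable(c)"]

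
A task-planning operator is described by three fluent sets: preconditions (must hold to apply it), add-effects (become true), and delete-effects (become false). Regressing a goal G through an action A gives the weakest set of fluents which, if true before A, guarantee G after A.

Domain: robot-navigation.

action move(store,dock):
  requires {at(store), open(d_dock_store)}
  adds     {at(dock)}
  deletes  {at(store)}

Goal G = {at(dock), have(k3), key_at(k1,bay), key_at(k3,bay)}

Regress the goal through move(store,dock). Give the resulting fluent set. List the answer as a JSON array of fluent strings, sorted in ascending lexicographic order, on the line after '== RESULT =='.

Regress:
  G ∩ del = {}  (empty — regression defined)
  G \ add = {at(dock), have(k3), key_at(k1,bay), key_at(k3,bay)} \ {at(dock)} = {have(k3), key_at(k1,bay), key_at(k3,bay)}
  ∪ pre   = {have(k3), key_at(k1,bay), key_at(k3,bay)} ∪ {at(store), open(d_dock_store)}
          = {at(store), have(k3), key_at(k1,bay), key_at(k3,bay), open(d_dock_store)}

== RESULT ==
["at(store)", "have(k3)", "key_at(k1,bay)", "key_at(k3,bay)", "open(d_dock_store)"]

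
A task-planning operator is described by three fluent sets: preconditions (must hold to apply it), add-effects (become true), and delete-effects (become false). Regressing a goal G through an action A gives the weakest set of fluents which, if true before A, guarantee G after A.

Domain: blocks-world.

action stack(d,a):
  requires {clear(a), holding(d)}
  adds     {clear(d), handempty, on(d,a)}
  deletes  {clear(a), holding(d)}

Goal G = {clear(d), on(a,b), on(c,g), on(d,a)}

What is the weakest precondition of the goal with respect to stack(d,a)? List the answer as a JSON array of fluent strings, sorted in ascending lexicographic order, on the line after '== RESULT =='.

Compute (G \ add) ∪ pre:
  G ∩ del = {}  (empty — regression defined)
  G \ add = {clear(d), on(a,b), on(c,g), on(d,a)} \ {clear(d), handempty, on(d,a)} = {on(a,b), on(c,g)}
  ∪ pre   = {on(a,b), on(c,g)} ∪ {clear(a), holding(d)}
          = {clear(a), holding(d), on(a,b), on(c,g)}

== RESULT ==
["clear(a)", "holding(d)", "on(a,b)", "on(c,g)"]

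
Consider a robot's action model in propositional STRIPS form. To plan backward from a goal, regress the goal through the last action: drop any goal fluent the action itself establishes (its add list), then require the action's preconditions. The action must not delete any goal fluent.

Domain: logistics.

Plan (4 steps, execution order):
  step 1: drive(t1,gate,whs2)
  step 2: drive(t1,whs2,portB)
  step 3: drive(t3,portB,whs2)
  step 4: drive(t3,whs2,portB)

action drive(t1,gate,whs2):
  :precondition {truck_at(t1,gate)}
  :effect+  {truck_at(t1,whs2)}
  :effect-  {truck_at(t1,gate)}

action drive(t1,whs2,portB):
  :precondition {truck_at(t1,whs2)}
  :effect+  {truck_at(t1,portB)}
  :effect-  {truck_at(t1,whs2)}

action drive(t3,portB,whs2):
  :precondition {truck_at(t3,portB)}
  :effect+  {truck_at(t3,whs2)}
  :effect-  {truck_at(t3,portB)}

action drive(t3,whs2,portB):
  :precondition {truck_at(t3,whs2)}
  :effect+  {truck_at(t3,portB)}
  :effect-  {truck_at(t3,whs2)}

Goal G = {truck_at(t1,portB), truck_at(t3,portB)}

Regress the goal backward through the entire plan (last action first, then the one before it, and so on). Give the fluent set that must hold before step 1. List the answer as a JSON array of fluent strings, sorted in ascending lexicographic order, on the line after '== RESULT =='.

Work backward from the goal:
  through step 4 (drive(t3,whs2,portB)): drop {truck_at(t3,portB)}, keep {truck_at(t1,portB)}, require {truck_at(t3,whs2)}
    → {truck_at(t1,portB), truck_at(t3,whs2)}
  through step 3 (drive(t3,portB,whs2)): drop {truck_at(t3,whs2)}, keep {truck_at(t1,portB)}, require {truck_at(t3,portB)}
    → {truck_at(t1,portB), truck_at(t3,portB)}
  through step 2 (drive(t1,whs2,portB)): drop {truck_at(t1,portB)}, keep {truck_at(t3,portB)}, require {truck_at(t1,whs2)}
    → {truck_at(t1,whs2), truck_at(t3,portB)}
  through step 1 (drive(t1,gate,whs2)): drop {truck_at(t1,whs2)}, keep {truck_at(t3,portB)}, require {truck_at(t1,gate)}
    → {truck_at(t1,gate), truck_at(t3,portB)}

== RESULT ==
["truck_at(t1,gate)", "truck_at(t3,portB)"]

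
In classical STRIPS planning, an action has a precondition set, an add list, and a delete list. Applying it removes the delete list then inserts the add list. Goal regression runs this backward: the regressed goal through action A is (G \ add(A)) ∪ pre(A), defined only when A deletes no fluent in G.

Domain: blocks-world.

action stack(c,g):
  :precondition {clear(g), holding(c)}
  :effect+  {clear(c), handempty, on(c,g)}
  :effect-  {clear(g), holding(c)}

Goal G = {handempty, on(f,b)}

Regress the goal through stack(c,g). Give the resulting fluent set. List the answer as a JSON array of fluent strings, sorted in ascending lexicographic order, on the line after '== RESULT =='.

Compute (G \ add) ∪ pre:
  G ∩ del = {}  (empty — regression defined)
  G \ add = {handempty, on(f,b)} \ {clear(c), handempty, on(c,g)} = {on(f,b)}
  ∪ pre   = {on(f,b)} ∪ {clear(g), holding(c)}
          = {clear(g), holding(c), on(f,b)}

== RESULT ==
["clear(g)", "holding(c)", "on(f,b)"]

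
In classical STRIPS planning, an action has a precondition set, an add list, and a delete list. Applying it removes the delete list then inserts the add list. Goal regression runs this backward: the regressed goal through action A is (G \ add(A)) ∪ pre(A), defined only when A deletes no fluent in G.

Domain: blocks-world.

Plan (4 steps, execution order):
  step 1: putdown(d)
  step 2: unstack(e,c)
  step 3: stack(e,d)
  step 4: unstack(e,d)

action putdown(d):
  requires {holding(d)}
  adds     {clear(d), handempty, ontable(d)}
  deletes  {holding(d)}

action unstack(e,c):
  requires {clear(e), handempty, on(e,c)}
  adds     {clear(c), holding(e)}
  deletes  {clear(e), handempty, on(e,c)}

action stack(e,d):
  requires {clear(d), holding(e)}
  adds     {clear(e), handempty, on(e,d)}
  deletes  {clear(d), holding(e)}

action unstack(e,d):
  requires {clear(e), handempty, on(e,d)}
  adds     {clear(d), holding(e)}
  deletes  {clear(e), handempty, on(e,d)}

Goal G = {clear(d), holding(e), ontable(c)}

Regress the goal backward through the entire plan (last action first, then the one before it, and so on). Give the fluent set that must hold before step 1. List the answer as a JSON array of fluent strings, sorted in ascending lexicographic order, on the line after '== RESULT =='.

Work backward from the goal:
  through step 4 (unstack(e,d)): drop {clear(d), holding(e)}, keep {ontable(c)}, require {clear(e), handempty, on(e,d)}
    → {clear(e), handempty, on(e,d), ontable(c)}
  through step 3 (stack(e,d)): drop {clear(e), handempty, on(e,d)}, keep {ontable(c)}, require {clear(d), holding(e)}
    → {clear(d), holding(e), ontable(c)}
  through step 2 (unstack(e,c)): drop {holding(e)}, keep {clear(d), ontable(c)}, require {clear(e), handempty, on(e,c)}
    → {clear(d), clear(e), handempty, on(e,c), ontable(c)}
  through step 1 (putdown(d)): drop {clear(d), handempty}, keep {clear(e), on(e,c), ontable(c)}, require {holding(d)}
    → {clear(e), holding(d), on(e,c), ontable(c)}

== RESULT ==
["clear(e)", "holding(d)", "on(e,c)", "ontable(c)"]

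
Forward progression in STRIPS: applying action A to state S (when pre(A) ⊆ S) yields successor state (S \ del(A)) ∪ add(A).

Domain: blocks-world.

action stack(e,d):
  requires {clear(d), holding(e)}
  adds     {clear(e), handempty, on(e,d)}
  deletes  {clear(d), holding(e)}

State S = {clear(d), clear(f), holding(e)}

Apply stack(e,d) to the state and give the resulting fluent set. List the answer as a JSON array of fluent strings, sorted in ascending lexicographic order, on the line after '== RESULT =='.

Progress:
  pre ⊆ S: {clear(d), holding(e)} ⊆ S  — applicable
  S \ del = {clear(f)}
  ∪ add   = {clear(e), clear(f), handempty, on(e,d)}

== RESULT ==
["clear(e)", "clear(f)", "handempty", "on(e,d)"]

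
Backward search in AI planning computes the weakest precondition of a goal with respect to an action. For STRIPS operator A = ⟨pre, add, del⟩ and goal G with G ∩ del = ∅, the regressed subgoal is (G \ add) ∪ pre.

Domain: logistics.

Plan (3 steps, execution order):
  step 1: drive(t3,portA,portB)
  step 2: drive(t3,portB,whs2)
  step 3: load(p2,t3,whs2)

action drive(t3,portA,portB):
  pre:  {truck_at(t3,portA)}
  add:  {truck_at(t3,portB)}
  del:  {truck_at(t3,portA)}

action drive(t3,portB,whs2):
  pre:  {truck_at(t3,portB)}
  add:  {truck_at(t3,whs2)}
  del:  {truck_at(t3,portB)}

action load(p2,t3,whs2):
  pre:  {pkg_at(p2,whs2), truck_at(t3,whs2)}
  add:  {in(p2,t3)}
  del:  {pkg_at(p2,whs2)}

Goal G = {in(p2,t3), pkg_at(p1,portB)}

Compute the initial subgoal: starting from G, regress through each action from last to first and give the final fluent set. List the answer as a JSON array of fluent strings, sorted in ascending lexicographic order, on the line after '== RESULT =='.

Regress step by step:
  through step 3 (load(p2,t3,whs2)): drop {in(p2,t3)}, keep {pkg_at(p1,portB)}, require {pkg_at(p2,whs2), truck_at(t3,whs2)}
    → {pkg_at(p1,portB), pkg_at(p2,whs2), truck_at(t3,whs2)}
  through step 2 (drive(t3,portB,whs2)): drop {truck_at(t3,whs2)}, keep {pkg_at(p1,portB), pkg_at(p2,whs2)}, require {truck_at(t3,portB)}
    → {pkg_at(p1,portB), pkg_at(p2,whs2), truck_at(t3,portB)}
  through step 1 (drive(t3,portA,portB)): drop {truck_at(t3,portB)}, keep {pkg_at(p1,portB), pkg_at(p2,whs2)}, require {truck_at(t3,portA)}
    → {pkg_at(p1,portB), pkg_at(p2,whs2), truck_at(t3,portA)}

== RESULT ==
["pkg_at(p1,portB)", "pkg_at(p2,whs2)", "truck_at(t3,portA)"]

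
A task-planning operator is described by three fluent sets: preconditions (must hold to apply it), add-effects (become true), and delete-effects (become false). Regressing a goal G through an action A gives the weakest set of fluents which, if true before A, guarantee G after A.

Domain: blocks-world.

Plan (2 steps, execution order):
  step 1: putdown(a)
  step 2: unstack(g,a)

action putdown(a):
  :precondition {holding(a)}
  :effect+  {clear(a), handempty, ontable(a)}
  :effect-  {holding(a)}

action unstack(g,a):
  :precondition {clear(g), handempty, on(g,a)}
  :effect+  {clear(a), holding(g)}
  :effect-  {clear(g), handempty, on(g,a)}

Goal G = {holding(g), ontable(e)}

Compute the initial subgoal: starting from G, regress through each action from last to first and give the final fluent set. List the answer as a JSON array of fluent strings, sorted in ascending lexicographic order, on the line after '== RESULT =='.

Regress step by step:
  through step 2 (unstack(g,a)): drop {holding(g)}, keep {ontable(e)}, require {clear(g), handempty, on(g,a)}
    → {clear(g), handempty, on(g,a), ontable(e)}
  through step 1 (putdown(a)): drop {handempty}, keep {clear(g), on(g,a), ontable(e)}, require {holding(a)}
    → {clear(g), holding(a), on(g,a), ontable(e)}

== RESULT ==
["clear(g)", "holding(a)", "on(g,a)", "ontable(e)"]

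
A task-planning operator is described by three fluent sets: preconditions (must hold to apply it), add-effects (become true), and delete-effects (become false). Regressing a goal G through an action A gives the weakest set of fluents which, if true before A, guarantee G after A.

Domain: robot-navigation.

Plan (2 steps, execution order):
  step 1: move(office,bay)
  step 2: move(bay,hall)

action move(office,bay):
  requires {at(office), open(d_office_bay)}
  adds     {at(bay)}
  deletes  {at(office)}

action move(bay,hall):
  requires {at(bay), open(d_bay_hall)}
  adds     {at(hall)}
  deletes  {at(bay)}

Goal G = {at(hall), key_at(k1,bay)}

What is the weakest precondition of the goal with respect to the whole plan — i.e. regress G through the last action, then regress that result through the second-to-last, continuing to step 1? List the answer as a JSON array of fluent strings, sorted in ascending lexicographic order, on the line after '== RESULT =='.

Work backward from the goal:
  through step 2 (move(bay,hall)): drop {at(hall)}, keep {key_at(k1,bay)}, require {at(bay), open(d_bay_hall)}
    → {at(bay), key_at(k1,bay), open(d_bay_hall)}
  through step 1 (move(office,bay)): drop {at(bay)}, keep {key_at(k1,bay), open(d_bay_hall)}, require {at(office), open(d_office_bay)}
    → {at(office), key_at(k1,bay), open(d_bay_hall), open(d_office_bay)}

== RESULT ==
["at(office)", "key_at(k1,bay)", "open(d_bay_hall)", "open(d_office_bay)"]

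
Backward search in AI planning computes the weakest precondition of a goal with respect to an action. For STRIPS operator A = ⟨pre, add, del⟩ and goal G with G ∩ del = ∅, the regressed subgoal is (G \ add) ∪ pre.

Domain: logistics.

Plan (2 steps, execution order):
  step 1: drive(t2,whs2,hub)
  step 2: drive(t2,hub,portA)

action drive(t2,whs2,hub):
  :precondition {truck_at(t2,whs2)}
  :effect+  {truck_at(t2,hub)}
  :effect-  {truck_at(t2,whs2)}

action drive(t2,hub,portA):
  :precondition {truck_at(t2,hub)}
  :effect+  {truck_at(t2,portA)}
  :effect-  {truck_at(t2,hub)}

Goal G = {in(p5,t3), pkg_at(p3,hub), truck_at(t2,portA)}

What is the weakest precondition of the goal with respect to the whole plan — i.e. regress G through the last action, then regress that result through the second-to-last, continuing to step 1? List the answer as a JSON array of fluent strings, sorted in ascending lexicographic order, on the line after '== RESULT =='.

Work backward from the goal:
  through step 2 (drive(t2,hub,portA)): drop {truck_at(t2,portA)}, keep {in(p5,t3), pkg_at(p3,hub)}, require {truck_at(t2,hub)}
    → {in(p5,t3), pkg_at(p3,hub), truck_at(t2,hub)}
  through step 1 (drive(t2,whs2,hub)): drop {truck_at(t2,hub)}, keep {in(p5,t3), pkg_at(p3,hub)}, require {truck_at(t2,whs2)}
    → {in(p5,t3), pkg_at(p3,hub), truck_at(t2,whs2)}

== RESULT ==
["in(p5,t3)", "pkg_at(p3,hub)", "truck_at(t2,whs2)"]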